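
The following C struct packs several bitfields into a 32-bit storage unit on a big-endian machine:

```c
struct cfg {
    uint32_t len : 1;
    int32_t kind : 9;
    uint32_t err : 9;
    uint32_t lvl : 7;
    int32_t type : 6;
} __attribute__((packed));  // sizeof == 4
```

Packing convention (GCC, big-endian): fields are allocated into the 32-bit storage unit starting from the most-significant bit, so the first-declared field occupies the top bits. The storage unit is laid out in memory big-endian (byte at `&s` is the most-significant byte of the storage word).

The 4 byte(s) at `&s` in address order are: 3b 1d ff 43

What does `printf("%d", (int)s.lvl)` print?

[0]=0x3b [1]=0x1d [2]=0xff [3]=0x43 (big-endian) → word 0x3b1dff43
len [31+:1] = (word>>31) & 0x1 = 0
kind [22+:9] = (word>>22) & 0x1ff = 236
err [13+:9] = (word>>13) & 0x1ff = 239
lvl [6+:7] = (word>>6) & 0x7f = 125  ←
type [0+:6] = (word>>0) & 0x3f = 3

125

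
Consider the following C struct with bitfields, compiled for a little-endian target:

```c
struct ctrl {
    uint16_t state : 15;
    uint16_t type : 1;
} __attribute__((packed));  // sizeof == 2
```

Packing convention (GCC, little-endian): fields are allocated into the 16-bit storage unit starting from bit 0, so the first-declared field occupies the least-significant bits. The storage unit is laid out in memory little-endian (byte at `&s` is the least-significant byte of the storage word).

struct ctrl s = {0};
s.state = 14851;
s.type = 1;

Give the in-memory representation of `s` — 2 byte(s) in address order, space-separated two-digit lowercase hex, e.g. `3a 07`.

03 ba

state:15 = 14851 → 0x3a03 << 0 → word 0x3a03
type:1 = 1 → 0x1 << 15 → word 0xba03
word = 0xba03 → little-endian bytes:
  [0]=0x03  [1]=0xba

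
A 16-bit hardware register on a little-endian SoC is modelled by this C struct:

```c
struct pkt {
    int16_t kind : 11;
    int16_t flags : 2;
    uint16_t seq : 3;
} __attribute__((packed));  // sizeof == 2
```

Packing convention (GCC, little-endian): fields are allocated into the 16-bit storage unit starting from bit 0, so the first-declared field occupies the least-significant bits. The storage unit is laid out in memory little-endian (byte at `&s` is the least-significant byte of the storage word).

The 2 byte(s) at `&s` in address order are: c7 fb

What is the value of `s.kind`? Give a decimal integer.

[0]=0xc7 [1]=0xfb (little-endian) → word 0xfbc7
kind [0+:11] = (word>>0) & 0x7ff = 967  ←
flags [11+:2] = (word>>11) & 0x3 = 3
seq [13+:3] = (word>>13) & 0x7 = 7
kind signed 11b, MSB=0: value = 967

967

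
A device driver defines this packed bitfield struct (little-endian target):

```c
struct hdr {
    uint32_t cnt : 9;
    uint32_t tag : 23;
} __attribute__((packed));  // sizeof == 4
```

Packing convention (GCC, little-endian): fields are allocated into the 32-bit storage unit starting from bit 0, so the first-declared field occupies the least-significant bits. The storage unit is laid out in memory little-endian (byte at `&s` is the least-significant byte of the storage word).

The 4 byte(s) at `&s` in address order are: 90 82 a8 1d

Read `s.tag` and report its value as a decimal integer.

971841

[0]=0x90 [1]=0x82 [2]=0xa8 [3]=0x1d (little-endian) → word 0x1da88290
cnt:9 @ bit 0 → (0x1da88290>>0)&0x1ff = 0x90
tag:23 @ bit 9 → (0x1da88290>>9)&0x7fffff = 0xed441  ←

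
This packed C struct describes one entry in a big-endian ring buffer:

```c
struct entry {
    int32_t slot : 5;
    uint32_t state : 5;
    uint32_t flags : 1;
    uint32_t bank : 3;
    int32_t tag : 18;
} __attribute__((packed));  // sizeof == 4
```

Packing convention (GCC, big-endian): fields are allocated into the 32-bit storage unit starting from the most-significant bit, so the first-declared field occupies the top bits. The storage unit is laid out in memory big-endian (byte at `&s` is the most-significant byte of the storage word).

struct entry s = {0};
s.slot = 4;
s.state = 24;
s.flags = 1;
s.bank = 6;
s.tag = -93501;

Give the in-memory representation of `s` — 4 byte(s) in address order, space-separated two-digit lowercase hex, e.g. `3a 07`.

26 3a 92 c3

slot (5b) val=4 bits=0x4 at bit 27: 0x20000000
state (5b) val=24 bits=0x18 at bit 22: 0x26000000
flags (1b) val=1 bits=0x1 at bit 21: 0x26200000
bank (3b) val=6 bits=0x6 at bit 18: 0x26380000
tag (18b) val=-93501 bits=0x292c3 at bit 0: 0x263a92c3
word = 0x263a92c3 → big-endian bytes:
  [0]=0x26  [1]=0x3a  [2]=0x92  [3]=0xc3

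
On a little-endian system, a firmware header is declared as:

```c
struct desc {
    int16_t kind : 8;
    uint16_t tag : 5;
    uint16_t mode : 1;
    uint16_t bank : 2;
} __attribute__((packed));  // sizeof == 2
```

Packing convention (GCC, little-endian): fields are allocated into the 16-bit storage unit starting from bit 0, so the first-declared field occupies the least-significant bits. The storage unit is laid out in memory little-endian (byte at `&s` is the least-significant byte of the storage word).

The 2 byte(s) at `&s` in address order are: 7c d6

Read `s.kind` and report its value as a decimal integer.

124

[0]=0x7c [1]=0xd6 (little-endian) → word 0xd67c
kind:8 @ bit 0 → (0xd67c>>0)&0xff = 0x7c  ←
tag:5 @ bit 8 → (0xd67c>>8)&0x1f = 0x16
mode:1 @ bit 13 → (0xd67c>>13)&0x1 = 0x0
bank:2 @ bit 14 → (0xd67c>>14)&0x3 = 0x3
kind signed 8b, MSB=0: value = 124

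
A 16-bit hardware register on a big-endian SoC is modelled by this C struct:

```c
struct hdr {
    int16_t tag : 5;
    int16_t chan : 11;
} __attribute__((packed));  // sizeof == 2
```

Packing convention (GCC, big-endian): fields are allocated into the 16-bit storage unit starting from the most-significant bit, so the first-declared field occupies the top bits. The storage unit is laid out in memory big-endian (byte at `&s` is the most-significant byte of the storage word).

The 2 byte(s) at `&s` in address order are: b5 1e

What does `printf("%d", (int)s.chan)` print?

-738

[0]=0xb5 [1]=0x1e (big-endian) → word 0xb51e
tag:5 @ bit 11 → (0xb51e>>11)&0x1f = 0x16
chan:11 @ bit 0 → (0xb51e>>0)&0x7ff = 0x51e  ←
chan signed 11b, MSB=1: 1310 - 2048 = -738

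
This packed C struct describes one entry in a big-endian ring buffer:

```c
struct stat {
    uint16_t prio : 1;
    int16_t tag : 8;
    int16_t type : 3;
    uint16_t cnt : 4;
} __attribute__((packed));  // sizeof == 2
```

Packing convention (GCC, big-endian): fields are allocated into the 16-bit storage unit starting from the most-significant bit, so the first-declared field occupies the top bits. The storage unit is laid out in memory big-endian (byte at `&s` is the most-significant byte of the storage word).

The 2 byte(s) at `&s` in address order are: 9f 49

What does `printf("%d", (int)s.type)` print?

[0]=0x9f [1]=0x49 (big-endian) → word 0x9f49
prio:1 @ bit 15 → (0x9f49>>15)&0x1 = 0x1
tag:8 @ bit 7 → (0x9f49>>7)&0xff = 0x3e
type:3 @ bit 4 → (0x9f49>>4)&0x7 = 0x4  ←
cnt:4 @ bit 0 → (0x9f49>>0)&0xf = 0x9
type signed 3b, MSB=1: 4 - 8 = -4

-4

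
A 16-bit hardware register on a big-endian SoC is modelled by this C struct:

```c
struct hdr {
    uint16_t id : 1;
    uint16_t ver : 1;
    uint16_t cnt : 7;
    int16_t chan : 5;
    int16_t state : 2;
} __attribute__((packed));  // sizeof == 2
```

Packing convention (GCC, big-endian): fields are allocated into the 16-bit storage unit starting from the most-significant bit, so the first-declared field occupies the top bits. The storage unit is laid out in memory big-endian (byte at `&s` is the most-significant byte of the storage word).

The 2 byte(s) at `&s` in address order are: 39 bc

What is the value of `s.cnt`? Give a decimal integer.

[0]=0x39 [1]=0xbc (big-endian) → word 0x39bc
id [15+:1] = (word>>15) & 0x1 = 0
ver [14+:1] = (word>>14) & 0x1 = 0
cnt [7+:7] = (word>>7) & 0x7f = 115  ←
chan [2+:5] = (word>>2) & 0x1f = 15
state [0+:2] = (word>>0) & 0x3 = 0

115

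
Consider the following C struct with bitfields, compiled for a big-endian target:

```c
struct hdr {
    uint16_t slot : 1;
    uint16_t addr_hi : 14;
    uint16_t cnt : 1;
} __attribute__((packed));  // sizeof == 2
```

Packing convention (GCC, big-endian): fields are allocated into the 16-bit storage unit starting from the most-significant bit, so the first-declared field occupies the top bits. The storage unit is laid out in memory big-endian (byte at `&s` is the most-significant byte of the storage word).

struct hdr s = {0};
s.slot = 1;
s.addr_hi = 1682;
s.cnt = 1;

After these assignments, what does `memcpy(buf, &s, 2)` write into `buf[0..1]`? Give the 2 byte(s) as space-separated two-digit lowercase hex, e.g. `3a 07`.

[15+:1] slot=1 & 0x1 = 0x1; word=0x8000
[1+:14] addr_hi=1682 & 0x3fff = 0x692; word=0x8d24
[0+:1] cnt=1 & 0x1 = 0x1; word=0x8d25
word = 0x8d25 → big-endian bytes:
  [0]=0x8d  [1]=0x25

8d 25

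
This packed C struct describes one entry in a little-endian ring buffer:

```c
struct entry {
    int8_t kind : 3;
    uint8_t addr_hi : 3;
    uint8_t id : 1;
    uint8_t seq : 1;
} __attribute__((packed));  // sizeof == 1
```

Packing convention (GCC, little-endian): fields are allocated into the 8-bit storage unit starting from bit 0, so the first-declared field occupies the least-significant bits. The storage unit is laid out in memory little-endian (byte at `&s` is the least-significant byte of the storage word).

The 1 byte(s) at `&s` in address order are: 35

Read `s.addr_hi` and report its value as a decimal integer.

[0]=0x35 (little-endian) → word 0x35
kind [0+:3] = (word>>0) & 0x7 = 5
addr_hi [3+:3] = (word>>3) & 0x7 = 6  ←
id [6+:1] = (word>>6) & 0x1 = 0
seq [7+:1] = (word>>7) & 0x1 = 0

6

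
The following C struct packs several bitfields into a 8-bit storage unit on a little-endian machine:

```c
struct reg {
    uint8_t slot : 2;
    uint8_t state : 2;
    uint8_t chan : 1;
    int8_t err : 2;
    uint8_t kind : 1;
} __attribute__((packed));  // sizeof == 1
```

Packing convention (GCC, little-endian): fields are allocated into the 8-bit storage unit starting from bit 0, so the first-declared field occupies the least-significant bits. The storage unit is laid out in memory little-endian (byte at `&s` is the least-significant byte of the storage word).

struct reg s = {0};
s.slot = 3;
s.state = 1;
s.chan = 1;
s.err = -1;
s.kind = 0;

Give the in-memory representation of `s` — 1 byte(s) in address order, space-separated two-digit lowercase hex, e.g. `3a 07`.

slot (2b) val=3 bits=0x3 at bit 0: 0x03
state (2b) val=1 bits=0x1 at bit 2: 0x07
chan (1b) val=1 bits=0x1 at bit 4: 0x17
err (2b) val=-1 bits=0x3 at bit 5: 0x77
kind (1b) val=0 bits=0x0 at bit 7: 0x77
word = 0x77 → little-endian bytes:
  [0]=0x77

77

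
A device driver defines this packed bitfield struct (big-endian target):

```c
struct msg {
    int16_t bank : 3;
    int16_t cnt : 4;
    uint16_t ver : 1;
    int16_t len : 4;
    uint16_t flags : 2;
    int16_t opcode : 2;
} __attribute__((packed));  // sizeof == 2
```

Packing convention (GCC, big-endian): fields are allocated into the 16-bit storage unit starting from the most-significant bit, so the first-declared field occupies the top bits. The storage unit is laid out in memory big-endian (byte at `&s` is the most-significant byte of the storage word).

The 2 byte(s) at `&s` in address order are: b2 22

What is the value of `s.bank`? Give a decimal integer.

-3

[0]=0xb2 [1]=0x22 (big-endian) → word 0xb222
bank [13+:3] = (word>>13) & 0x7 = 5  ←
cnt [9+:4] = (word>>9) & 0xf = 9
ver [8+:1] = (word>>8) & 0x1 = 0
len [4+:4] = (word>>4) & 0xf = 2
flags [2+:2] = (word>>2) & 0x3 = 0
opcode [0+:2] = (word>>0) & 0x3 = 2
bank signed 3b, MSB=1: 5 - 8 = -3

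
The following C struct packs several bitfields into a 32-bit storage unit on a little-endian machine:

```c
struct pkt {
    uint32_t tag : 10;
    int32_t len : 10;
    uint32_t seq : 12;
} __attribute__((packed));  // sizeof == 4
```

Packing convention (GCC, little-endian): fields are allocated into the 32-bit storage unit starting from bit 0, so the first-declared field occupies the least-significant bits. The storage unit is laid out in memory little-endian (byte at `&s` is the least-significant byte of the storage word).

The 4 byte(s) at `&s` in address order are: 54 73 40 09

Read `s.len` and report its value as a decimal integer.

28

[0]=0x54 [1]=0x73 [2]=0x40 [3]=0x09 (little-endian) → word 0x09407354
tag [0+:10] = (word>>0) & 0x3ff = 852
len [10+:10] = (word>>10) & 0x3ff = 28  ←
seq [20+:12] = (word>>20) & 0xfff = 148
len signed 10b, MSB=0: value = 28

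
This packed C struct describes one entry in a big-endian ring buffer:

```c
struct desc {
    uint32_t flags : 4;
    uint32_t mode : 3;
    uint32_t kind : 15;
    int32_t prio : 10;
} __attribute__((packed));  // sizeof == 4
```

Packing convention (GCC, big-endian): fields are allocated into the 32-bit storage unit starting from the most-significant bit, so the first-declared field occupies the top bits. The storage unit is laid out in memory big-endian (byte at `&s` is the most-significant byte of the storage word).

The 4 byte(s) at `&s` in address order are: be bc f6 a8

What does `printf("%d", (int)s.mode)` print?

[0]=0xbe [1]=0xbc [2]=0xf6 [3]=0xa8 (big-endian) → word 0xbebcf6a8
flags:4 @ bit 28 → (0xbebcf6a8>>28)&0xf = 0xb
mode:3 @ bit 25 → (0xbebcf6a8>>25)&0x7 = 0x7  ←
kind:15 @ bit 10 → (0xbebcf6a8>>10)&0x7fff = 0x2f3d
prio:10 @ bit 0 → (0xbebcf6a8>>0)&0x3ff = 0x2a8

7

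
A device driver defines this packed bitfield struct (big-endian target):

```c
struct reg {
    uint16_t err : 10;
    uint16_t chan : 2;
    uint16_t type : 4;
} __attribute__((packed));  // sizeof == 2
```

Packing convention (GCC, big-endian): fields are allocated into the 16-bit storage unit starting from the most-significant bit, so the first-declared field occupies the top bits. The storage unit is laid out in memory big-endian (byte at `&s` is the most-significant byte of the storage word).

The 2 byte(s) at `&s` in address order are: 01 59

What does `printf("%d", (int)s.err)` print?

[0]=0x01 [1]=0x59 (big-endian) → word 0x0159
err:10 @ bit 6 → (0x0159>>6)&0x3ff = 0x5  ←
chan:2 @ bit 4 → (0x0159>>4)&0x3 = 0x1
type:4 @ bit 0 → (0x0159>>0)&0xf = 0x9

5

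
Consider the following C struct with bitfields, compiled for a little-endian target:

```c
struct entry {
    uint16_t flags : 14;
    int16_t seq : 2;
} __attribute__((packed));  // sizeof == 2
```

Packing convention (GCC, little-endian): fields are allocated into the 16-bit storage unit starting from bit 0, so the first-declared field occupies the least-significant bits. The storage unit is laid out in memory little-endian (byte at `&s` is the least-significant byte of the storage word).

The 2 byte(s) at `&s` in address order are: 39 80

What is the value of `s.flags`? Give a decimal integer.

57

[0]=0x39 [1]=0x80 (little-endian) → word 0x8039
flags:14 @ bit 0 → (0x8039>>0)&0x3fff = 0x39  ←
seq:2 @ bit 14 → (0x8039>>14)&0x3 = 0x2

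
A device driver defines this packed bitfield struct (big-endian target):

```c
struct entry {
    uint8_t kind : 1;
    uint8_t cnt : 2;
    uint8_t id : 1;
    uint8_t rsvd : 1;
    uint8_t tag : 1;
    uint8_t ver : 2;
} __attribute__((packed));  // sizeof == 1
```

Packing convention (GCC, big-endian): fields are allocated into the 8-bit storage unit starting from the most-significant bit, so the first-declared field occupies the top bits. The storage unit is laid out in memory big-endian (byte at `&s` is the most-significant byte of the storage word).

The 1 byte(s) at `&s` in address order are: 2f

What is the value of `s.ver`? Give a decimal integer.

3

[0]=0x2f (big-endian) → word 0x2f
kind [7+:1] = (word>>7) & 0x1 = 0
cnt [5+:2] = (word>>5) & 0x3 = 1
id [4+:1] = (word>>4) & 0x1 = 0
rsvd [3+:1] = (word>>3) & 0x1 = 1
tag [2+:1] = (word>>2) & 0x1 = 1
ver [0+:2] = (word>>0) & 0x3 = 3  ←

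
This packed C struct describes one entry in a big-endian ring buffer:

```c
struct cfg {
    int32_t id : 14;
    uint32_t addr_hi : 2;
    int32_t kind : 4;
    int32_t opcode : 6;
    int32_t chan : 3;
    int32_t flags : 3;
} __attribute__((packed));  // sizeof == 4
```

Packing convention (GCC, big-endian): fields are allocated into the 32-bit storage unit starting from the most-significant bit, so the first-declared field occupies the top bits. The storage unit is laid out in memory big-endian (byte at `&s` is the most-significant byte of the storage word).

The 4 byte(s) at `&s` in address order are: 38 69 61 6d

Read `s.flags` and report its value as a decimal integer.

-3

[0]=0x38 [1]=0x69 [2]=0x61 [3]=0x6d (big-endian) → word 0x3869616d
id:14 @ bit 18 → (0x3869616d>>18)&0x3fff = 0xe1a
addr_hi:2 @ bit 16 → (0x3869616d>>16)&0x3 = 0x1
kind:4 @ bit 12 → (0x3869616d>>12)&0xf = 0x6
opcode:6 @ bit 6 → (0x3869616d>>6)&0x3f = 0x5
chan:3 @ bit 3 → (0x3869616d>>3)&0x7 = 0x5
flags:3 @ bit 0 → (0x3869616d>>0)&0x7 = 0x5  ←
flags signed 3b, MSB=1: 5 - 8 = -3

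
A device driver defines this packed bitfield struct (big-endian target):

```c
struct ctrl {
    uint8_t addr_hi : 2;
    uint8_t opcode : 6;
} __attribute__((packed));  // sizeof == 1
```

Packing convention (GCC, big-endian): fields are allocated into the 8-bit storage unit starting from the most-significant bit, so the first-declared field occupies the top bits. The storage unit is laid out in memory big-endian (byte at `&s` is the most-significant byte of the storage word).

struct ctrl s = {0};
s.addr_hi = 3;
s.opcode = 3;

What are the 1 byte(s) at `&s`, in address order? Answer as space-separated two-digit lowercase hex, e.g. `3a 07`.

c3

addr_hi:2 = 3 → 0x3 << 6 → word 0xc0
opcode:6 = 3 → 0x3 << 0 → word 0xc3
word = 0xc3 → big-endian bytes:
  [0]=0xc3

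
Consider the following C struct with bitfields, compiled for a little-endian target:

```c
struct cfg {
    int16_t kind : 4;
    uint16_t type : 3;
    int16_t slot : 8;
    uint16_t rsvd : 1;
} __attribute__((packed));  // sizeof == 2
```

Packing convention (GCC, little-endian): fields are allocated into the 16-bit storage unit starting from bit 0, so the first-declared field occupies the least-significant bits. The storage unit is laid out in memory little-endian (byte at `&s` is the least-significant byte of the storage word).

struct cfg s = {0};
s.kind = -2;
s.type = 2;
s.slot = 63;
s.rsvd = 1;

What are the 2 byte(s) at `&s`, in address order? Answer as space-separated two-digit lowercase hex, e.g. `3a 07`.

kind:4 = -2 → 0xe << 0 → word 0x000e
type:3 = 2 → 0x2 << 4 → word 0x002e
slot:8 = 63 → 0x3f << 7 → word 0x1fae
rsvd:1 = 1 → 0x1 << 15 → word 0x9fae
word = 0x9fae → little-endian bytes:
  [0]=0xae  [1]=0x9f

ae 9f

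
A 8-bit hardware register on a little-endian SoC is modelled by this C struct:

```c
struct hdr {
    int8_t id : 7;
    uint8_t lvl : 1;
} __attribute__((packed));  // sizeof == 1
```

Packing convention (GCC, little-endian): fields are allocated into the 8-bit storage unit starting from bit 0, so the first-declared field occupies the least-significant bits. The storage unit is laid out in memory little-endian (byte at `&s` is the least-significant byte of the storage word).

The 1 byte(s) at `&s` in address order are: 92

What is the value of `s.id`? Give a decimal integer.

18

[0]=0x92 (little-endian) → word 0x92
id:7 @ bit 0 → (0x92>>0)&0x7f = 0x12  ←
lvl:1 @ bit 7 → (0x92>>7)&0x1 = 0x1
id signed 7b, MSB=0: value = 18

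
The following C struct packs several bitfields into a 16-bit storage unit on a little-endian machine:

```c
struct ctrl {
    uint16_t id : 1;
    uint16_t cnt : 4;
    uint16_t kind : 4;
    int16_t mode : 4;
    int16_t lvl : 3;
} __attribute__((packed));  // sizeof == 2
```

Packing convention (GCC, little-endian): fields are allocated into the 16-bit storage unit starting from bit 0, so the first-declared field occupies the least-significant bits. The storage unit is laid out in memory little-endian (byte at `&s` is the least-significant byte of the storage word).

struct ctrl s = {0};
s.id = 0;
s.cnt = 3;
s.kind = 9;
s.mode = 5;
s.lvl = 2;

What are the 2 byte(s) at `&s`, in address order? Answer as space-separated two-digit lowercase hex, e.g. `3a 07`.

id:1 = 0 → 0x0 << 0 → word 0x0000
cnt:4 = 3 → 0x3 << 1 → word 0x0006
kind:4 = 9 → 0x9 << 5 → word 0x0126
mode:4 = 5 → 0x5 << 9 → word 0x0b26
lvl:3 = 2 → 0x2 << 13 → word 0x4b26
word = 0x4b26 → little-endian bytes:
  [0]=0x26  [1]=0x4b

26 4b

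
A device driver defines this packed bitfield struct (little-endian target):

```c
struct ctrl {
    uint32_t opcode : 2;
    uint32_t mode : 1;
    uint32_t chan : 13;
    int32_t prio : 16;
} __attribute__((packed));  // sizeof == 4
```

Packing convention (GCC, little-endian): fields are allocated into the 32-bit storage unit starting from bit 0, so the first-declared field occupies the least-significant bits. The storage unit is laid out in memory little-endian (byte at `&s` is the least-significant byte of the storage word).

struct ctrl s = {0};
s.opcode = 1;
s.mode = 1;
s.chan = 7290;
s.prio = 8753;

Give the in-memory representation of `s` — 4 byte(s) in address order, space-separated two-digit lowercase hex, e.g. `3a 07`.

[0+:2] opcode=1 & 0x3 = 0x1; word=0x00000001
[2+:1] mode=1 & 0x1 = 0x1; word=0x00000005
[3+:13] chan=7290 & 0x1fff = 0x1c7a; word=0x0000e3d5
[16+:16] prio=8753 & 0xffff = 0x2231; word=0x2231e3d5
word = 0x2231e3d5 → little-endian bytes:
  [0]=0xd5  [1]=0xe3  [2]=0x31  [3]=0x22

d5 e3 31 22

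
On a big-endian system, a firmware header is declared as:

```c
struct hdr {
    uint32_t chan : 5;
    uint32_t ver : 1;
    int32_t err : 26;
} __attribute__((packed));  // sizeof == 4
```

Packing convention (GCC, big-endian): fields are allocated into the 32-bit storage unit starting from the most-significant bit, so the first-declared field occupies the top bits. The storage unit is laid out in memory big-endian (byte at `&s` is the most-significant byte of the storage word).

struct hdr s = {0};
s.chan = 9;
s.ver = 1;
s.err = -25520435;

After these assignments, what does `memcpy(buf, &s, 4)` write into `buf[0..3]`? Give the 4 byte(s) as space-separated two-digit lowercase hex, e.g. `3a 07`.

[27+:5] chan=9 & 0x1f = 0x9; word=0x48000000
[26+:1] ver=1 & 0x1 = 0x1; word=0x4c000000
[0+:26] err=-25520435 & 0x3ffffff = 0x27a96cd; word=0x4e7a96cd
word = 0x4e7a96cd → big-endian bytes:
  [0]=0x4e  [1]=0x7a  [2]=0x96  [3]=0xcd

4e 7a 96 cd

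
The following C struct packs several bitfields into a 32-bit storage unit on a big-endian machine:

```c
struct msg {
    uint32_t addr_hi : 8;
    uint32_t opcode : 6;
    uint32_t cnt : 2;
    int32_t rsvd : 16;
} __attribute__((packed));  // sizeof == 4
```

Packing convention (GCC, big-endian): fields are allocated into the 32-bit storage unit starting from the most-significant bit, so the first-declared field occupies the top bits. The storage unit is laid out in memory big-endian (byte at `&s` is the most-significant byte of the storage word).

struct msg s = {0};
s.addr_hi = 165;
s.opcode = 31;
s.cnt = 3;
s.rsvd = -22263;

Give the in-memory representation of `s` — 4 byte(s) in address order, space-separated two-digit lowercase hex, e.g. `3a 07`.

a5 7f a9 09

addr_hi:8 = 165 → 0xa5 << 24 → word 0xa5000000
opcode:6 = 31 → 0x1f << 18 → word 0xa57c0000
cnt:2 = 3 → 0x3 << 16 → word 0xa57f0000
rsvd:16 = -22263 → 0xa909 << 0 → word 0xa57fa909
word = 0xa57fa909 → big-endian bytes:
  [0]=0xa5  [1]=0x7f  [2]=0xa9  [3]=0x09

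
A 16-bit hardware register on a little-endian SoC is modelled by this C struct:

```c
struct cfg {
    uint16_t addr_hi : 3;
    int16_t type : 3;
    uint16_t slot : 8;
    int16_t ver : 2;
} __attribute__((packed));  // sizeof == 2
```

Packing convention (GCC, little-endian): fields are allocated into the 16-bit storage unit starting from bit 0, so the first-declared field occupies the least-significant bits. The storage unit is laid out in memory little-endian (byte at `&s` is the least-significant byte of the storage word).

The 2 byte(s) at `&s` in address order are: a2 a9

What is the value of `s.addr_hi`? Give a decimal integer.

[0]=0xa2 [1]=0xa9 (little-endian) → word 0xa9a2
addr_hi [0+:3] = (word>>0) & 0x7 = 2  ←
type [3+:3] = (word>>3) & 0x7 = 4
slot [6+:8] = (word>>6) & 0xff = 166
ver [14+:2] = (word>>14) & 0x3 = 2

2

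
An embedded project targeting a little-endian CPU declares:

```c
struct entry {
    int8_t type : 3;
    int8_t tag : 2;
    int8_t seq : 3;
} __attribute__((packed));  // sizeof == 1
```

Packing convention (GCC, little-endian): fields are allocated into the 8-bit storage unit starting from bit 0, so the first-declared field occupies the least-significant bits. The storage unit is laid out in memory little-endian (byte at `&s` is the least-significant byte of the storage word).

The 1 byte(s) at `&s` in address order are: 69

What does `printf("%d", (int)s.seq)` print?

3

[0]=0x69 (little-endian) → word 0x69
type [0+:3] = (word>>0) & 0x7 = 1
tag [3+:2] = (word>>3) & 0x3 = 1
seq [5+:3] = (word>>5) & 0x7 = 3  ←
seq signed 3b, MSB=0: value = 3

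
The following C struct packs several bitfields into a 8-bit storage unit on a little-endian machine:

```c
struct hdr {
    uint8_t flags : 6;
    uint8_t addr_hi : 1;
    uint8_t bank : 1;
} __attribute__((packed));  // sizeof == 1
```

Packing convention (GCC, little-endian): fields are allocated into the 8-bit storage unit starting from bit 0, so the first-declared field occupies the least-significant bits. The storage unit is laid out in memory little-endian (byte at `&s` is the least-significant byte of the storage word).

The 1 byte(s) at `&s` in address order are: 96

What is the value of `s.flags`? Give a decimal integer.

[0]=0x96 (little-endian) → word 0x96
flags [0+:6] = (word>>0) & 0x3f = 22  ←
addr_hi [6+:1] = (word>>6) & 0x1 = 0
bank [7+:1] = (word>>7) & 0x1 = 1

22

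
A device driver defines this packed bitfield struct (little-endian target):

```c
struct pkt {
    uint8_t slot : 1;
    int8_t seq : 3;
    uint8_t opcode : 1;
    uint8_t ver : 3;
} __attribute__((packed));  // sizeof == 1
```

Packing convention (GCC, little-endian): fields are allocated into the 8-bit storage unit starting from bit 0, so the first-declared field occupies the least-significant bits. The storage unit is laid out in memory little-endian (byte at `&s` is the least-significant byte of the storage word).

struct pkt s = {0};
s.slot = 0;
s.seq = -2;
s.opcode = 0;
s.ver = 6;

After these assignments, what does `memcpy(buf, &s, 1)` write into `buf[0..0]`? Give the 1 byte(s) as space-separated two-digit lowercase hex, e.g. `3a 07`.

cc

slot (1b) val=0 bits=0x0 at bit 0: 0x00
seq (3b) val=-2 bits=0x6 at bit 1: 0x0c
opcode (1b) val=0 bits=0x0 at bit 4: 0x0c
ver (3b) val=6 bits=0x6 at bit 5: 0xcc
word = 0xcc → little-endian bytes:
  [0]=0xcc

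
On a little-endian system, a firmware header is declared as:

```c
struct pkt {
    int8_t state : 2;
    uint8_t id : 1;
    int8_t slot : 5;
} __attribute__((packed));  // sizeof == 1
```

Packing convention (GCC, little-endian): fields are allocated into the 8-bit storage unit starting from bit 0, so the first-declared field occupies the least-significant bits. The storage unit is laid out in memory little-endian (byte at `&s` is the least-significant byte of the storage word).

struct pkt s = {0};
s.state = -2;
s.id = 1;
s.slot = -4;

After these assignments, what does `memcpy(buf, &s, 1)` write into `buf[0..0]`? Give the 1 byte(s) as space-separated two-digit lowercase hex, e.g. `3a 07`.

e6

state (2b) val=-2 bits=0x2 at bit 0: 0x02
id (1b) val=1 bits=0x1 at bit 2: 0x06
slot (5b) val=-4 bits=0x1c at bit 3: 0xe6
word = 0xe6 → little-endian bytes:
  [0]=0xe6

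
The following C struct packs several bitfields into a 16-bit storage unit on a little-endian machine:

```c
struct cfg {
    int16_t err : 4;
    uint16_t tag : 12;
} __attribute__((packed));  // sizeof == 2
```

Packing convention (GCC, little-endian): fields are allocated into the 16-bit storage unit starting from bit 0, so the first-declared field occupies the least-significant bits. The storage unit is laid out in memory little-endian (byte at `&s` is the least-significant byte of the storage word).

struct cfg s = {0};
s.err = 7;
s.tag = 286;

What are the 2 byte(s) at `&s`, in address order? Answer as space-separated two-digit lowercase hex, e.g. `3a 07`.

[0+:4] err=7 & 0xf = 0x7; word=0x0007
[4+:12] tag=286 & 0xfff = 0x11e; word=0x11e7
word = 0x11e7 → little-endian bytes:
  [0]=0xe7  [1]=0x11

e7 11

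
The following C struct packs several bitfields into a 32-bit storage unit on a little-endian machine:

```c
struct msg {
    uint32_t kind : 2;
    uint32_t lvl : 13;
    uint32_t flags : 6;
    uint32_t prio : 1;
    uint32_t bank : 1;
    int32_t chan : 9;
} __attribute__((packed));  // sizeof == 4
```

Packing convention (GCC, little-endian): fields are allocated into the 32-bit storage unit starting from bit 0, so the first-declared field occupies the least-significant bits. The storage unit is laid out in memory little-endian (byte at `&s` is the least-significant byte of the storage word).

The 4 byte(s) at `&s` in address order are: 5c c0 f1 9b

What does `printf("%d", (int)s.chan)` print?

-201

[0]=0x5c [1]=0xc0 [2]=0xf1 [3]=0x9b (little-endian) → word 0x9bf1c05c
kind:2 @ bit 0 → (0x9bf1c05c>>0)&0x3 = 0x0
lvl:13 @ bit 2 → (0x9bf1c05c>>2)&0x1fff = 0x1017
flags:6 @ bit 15 → (0x9bf1c05c>>15)&0x3f = 0x23
prio:1 @ bit 21 → (0x9bf1c05c>>21)&0x1 = 0x1
bank:1 @ bit 22 → (0x9bf1c05c>>22)&0x1 = 0x1
chan:9 @ bit 23 → (0x9bf1c05c>>23)&0x1ff = 0x137  ←
chan signed 9b, MSB=1: 311 - 512 = -201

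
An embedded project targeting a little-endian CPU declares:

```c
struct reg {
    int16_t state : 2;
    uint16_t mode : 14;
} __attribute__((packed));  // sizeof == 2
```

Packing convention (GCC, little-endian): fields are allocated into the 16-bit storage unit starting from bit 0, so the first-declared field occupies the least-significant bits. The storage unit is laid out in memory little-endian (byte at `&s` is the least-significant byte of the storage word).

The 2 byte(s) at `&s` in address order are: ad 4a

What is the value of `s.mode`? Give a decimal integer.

[0]=0xad [1]=0x4a (little-endian) → word 0x4aad
state:2 @ bit 0 → (0x4aad>>0)&0x3 = 0x1
mode:14 @ bit 2 → (0x4aad>>2)&0x3fff = 0x12ab  ←

4779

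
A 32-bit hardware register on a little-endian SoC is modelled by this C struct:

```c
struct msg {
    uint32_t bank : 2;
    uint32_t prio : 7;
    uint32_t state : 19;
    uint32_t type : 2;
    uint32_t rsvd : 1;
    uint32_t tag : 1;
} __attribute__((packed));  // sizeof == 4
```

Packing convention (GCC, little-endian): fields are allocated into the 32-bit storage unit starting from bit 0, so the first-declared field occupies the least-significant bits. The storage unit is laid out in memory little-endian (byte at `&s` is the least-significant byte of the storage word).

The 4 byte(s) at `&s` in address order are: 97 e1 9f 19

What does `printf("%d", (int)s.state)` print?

315376

[0]=0x97 [1]=0xe1 [2]=0x9f [3]=0x19 (little-endian) → word 0x199fe197
bank:2 @ bit 0 → (0x199fe197>>0)&0x3 = 0x3
prio:7 @ bit 2 → (0x199fe197>>2)&0x7f = 0x65
state:19 @ bit 9 → (0x199fe197>>9)&0x7ffff = 0x4cff0  ←
type:2 @ bit 28 → (0x199fe197>>28)&0x3 = 0x1
rsvd:1 @ bit 30 → (0x199fe197>>30)&0x1 = 0x0
tag:1 @ bit 31 → (0x199fe197>>31)&0x1 = 0x0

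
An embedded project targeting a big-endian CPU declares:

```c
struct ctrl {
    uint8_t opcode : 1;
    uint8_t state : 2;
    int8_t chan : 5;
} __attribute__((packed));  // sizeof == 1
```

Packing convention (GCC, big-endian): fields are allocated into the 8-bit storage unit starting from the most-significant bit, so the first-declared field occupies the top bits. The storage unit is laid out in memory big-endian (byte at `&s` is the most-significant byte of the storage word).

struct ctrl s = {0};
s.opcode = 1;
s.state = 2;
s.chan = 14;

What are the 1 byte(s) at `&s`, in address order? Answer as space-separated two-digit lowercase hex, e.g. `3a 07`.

ce

[7+:1] opcode=1 & 0x1 = 0x1; word=0x80
[5+:2] state=2 & 0x3 = 0x2; word=0xc0
[0+:5] chan=14 & 0x1f = 0xe; word=0xce
word = 0xce → big-endian bytes:
  [0]=0xce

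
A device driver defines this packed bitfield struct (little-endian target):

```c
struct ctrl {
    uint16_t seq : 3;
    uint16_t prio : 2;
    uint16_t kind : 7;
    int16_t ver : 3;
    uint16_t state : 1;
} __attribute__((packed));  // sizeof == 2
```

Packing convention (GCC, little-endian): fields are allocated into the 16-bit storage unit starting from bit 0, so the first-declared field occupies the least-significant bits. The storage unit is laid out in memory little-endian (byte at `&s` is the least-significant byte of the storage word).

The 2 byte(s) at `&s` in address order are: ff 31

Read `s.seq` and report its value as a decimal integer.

[0]=0xff [1]=0x31 (little-endian) → word 0x31ff
seq [0+:3] = (word>>0) & 0x7 = 7  ←
prio [3+:2] = (word>>3) & 0x3 = 3
kind [5+:7] = (word>>5) & 0x7f = 15
ver [12+:3] = (word>>12) & 0x7 = 3
state [15+:1] = (word>>15) & 0x1 = 0

7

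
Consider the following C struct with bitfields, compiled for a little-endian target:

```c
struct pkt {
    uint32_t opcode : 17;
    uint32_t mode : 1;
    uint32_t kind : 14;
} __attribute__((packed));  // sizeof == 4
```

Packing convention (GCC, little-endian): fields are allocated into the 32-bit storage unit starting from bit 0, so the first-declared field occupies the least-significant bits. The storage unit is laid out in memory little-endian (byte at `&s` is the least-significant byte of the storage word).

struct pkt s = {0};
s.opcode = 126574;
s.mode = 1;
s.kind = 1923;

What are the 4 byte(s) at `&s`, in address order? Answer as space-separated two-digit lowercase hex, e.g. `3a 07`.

opcode:17 = 126574 → 0x1ee6e << 0 → word 0x0001ee6e
mode:1 = 1 → 0x1 << 17 → word 0x0003ee6e
kind:14 = 1923 → 0x783 << 18 → word 0x1e0fee6e
word = 0x1e0fee6e → little-endian bytes:
  [0]=0x6e  [1]=0xee  [2]=0x0f  [3]=0x1e

6e ee 0f 1e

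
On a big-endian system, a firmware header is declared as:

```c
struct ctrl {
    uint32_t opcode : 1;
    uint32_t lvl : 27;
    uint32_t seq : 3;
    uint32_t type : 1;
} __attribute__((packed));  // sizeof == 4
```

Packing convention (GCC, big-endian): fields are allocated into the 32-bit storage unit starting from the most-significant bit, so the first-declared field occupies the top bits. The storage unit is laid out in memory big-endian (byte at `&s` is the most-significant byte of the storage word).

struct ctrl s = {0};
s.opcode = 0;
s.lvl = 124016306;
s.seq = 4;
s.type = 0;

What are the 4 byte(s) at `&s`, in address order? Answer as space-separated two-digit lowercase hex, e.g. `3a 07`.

76 45 6b 28

[31+:1] opcode=0 & 0x1 = 0x0; word=0x00000000
[4+:27] lvl=124016306 & 0x7ffffff = 0x76456b2; word=0x76456b20
[1+:3] seq=4 & 0x7 = 0x4; word=0x76456b28
[0+:1] type=0 & 0x1 = 0x0; word=0x76456b28
word = 0x76456b28 → big-endian bytes:
  [0]=0x76  [1]=0x45  [2]=0x6b  [3]=0x28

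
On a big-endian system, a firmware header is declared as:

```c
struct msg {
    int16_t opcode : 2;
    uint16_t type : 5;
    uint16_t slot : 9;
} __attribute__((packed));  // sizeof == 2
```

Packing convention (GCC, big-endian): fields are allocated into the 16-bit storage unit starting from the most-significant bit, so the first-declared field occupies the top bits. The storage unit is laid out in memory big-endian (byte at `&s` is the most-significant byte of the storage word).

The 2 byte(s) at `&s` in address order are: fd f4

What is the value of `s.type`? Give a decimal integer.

[0]=0xfd [1]=0xf4 (big-endian) → word 0xfdf4
opcode [14+:2] = (word>>14) & 0x3 = 3
type [9+:5] = (word>>9) & 0x1f = 30  ←
slot [0+:9] = (word>>0) & 0x1ff = 500

30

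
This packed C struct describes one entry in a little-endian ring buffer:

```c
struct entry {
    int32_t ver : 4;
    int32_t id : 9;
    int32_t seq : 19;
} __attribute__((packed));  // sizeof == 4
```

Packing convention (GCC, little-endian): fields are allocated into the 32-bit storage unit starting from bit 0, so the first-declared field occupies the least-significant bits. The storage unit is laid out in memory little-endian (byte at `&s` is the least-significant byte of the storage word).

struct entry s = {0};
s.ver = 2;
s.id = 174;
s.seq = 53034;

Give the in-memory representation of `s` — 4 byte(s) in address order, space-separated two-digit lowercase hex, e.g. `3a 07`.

e2 4a e5 19

ver (4b) val=2 bits=0x2 at bit 0: 0x00000002
id (9b) val=174 bits=0xae at bit 4: 0x00000ae2
seq (19b) val=53034 bits=0xcf2a at bit 13: 0x19e54ae2
word = 0x19e54ae2 → little-endian bytes:
  [0]=0xe2  [1]=0x4a  [2]=0xe5  [3]=0x19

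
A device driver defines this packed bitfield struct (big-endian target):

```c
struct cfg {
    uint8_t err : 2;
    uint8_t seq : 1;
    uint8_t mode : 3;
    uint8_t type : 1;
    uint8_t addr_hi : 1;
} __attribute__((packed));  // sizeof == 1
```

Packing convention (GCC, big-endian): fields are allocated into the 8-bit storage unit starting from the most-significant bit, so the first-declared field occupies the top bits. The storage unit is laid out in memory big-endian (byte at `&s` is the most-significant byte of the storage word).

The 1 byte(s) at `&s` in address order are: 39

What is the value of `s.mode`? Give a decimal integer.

[0]=0x39 (big-endian) → word 0x39
err:2 @ bit 6 → (0x39>>6)&0x3 = 0x0
seq:1 @ bit 5 → (0x39>>5)&0x1 = 0x1
mode:3 @ bit 2 → (0x39>>2)&0x7 = 0x6  ←
type:1 @ bit 1 → (0x39>>1)&0x1 = 0x0
addr_hi:1 @ bit 0 → (0x39>>0)&0x1 = 0x1

6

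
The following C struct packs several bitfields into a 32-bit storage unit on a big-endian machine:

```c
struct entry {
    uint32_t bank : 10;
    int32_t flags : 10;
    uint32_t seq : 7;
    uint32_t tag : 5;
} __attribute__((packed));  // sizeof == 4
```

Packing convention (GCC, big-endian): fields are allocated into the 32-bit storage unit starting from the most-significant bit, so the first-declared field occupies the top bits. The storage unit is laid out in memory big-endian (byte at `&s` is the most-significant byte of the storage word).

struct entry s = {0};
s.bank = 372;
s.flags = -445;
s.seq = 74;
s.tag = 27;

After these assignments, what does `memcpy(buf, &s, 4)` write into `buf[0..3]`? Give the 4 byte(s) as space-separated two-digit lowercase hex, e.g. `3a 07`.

5d 24 39 5b

[22+:10] bank=372 & 0x3ff = 0x174; word=0x5d000000
[12+:10] flags=-445 & 0x3ff = 0x243; word=0x5d243000
[5+:7] seq=74 & 0x7f = 0x4a; word=0x5d243940
[0+:5] tag=27 & 0x1f = 0x1b; word=0x5d24395b
word = 0x5d24395b → big-endian bytes:
  [0]=0x5d  [1]=0x24  [2]=0x39  [3]=0x5b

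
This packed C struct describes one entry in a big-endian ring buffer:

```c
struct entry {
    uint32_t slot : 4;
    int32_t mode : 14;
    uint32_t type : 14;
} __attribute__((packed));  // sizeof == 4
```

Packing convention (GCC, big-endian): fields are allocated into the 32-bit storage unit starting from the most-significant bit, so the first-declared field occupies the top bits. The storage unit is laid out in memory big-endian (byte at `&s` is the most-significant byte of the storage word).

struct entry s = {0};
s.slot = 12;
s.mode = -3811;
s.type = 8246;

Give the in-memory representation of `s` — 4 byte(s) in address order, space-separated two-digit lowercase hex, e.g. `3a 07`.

cc 47 60 36

slot (4b) val=12 bits=0xc at bit 28: 0xc0000000
mode (14b) val=-3811 bits=0x311d at bit 14: 0xcc474000
type (14b) val=8246 bits=0x2036 at bit 0: 0xcc476036
word = 0xcc476036 → big-endian bytes:
  [0]=0xcc  [1]=0x47  [2]=0x60  [3]=0x36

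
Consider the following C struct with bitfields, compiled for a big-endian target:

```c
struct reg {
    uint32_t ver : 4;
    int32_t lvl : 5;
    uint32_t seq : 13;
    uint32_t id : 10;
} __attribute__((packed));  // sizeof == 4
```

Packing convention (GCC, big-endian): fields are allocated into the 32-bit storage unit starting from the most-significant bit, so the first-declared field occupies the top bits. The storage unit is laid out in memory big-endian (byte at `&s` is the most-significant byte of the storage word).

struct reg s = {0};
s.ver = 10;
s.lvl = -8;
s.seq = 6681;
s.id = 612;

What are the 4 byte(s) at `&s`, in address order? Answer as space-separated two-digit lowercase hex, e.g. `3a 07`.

ac 68 66 64

ver (4b) val=10 bits=0xa at bit 28: 0xa0000000
lvl (5b) val=-8 bits=0x18 at bit 23: 0xac000000
seq (13b) val=6681 bits=0x1a19 at bit 10: 0xac686400
id (10b) val=612 bits=0x264 at bit 0: 0xac686664
word = 0xac686664 → big-endian bytes:
  [0]=0xac  [1]=0x68  [2]=0x66  [3]=0x64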